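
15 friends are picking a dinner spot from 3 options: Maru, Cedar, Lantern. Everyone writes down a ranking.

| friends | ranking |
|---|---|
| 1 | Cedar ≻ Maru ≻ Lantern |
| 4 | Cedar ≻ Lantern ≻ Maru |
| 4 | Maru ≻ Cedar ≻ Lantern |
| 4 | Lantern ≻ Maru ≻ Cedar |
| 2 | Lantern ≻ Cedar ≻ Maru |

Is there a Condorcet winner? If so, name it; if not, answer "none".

Check each pair by majority over 15 ballots:
Maru vs Cedar: 4+4 = 8 for Maru, 7 for Cedar — Maru by 8–7.
Maru–Lantern: Lantern 10–5.
Cedar vs Lantern: Cedar preferred on 1+4+4 = 9 ballots; Cedar wins 9–6.
No restaurant is unbeaten: Maru loses to Lantern; Cedar loses to Maru; Lantern loses to Cedar. In particular Maru → Cedar → Lantern → Maru is a majority cycle — no Condorcet winner exists.

none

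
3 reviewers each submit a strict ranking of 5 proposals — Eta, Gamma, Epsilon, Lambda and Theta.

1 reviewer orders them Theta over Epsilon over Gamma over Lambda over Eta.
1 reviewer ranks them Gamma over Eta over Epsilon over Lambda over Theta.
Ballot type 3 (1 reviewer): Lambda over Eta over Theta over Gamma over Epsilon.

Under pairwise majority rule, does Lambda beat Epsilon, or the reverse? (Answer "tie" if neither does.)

Epsilon

Ballots ranking Lambda above Epsilon: 1.
Ballots ranking Epsilon above Lambda: 3 − 1 = 2.
Epsilon wins the head-to-head 2–1.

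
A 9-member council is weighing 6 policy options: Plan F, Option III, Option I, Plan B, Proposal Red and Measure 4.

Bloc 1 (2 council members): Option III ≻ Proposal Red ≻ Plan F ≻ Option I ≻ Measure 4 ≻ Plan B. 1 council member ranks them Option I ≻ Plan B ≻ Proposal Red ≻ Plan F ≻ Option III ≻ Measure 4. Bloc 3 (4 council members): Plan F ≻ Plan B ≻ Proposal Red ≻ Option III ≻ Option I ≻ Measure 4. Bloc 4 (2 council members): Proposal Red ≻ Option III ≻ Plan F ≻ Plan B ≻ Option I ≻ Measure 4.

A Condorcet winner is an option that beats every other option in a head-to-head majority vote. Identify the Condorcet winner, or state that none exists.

Head-to-head results (9 council members):
Plan F vs Option III: Plan F preferred on 1+4 = 5 ballots; Plan F wins 5–4.
Plan F vs Option I: Plan F, 8–1.
Plan F vs Plan B: Plan F wins 8–1.
Plan F–Proposal Red: Proposal Red 5–4.
Plan F vs Measure 4: Plan F preferred on 2+1+4+2 = 9 ballots; Plan F wins 9–0.
Option III vs Option I: Option III is ranked higher on 2+4+2 = 8 ballots, Option I on 1. Option III wins 8–1.
Option III vs Plan B: 2+2 = 4 for Option III, 5 for Plan B — Plan B by 5–4.
Option III vs Proposal Red: Proposal Red wins 7–2.
Option III vs Measure 4: Option III wins 9–0.
Option I vs Plan B: Option I preferred on 2+1 = 3 ballots; Plan B wins 6–3.
Option I vs Proposal Red: Option I preferred on 1 ballot; Proposal Red wins 8–1.
Option I vs Measure 4: Option I wins 9–0.
Plan B vs Proposal Red: Plan B wins 5–4.
Plan B vs Measure 4: Plan B, 7–2.
Proposal Red vs Measure 4: 9 to 0, Proposal Red.
No option is unbeaten: Plan F loses to Proposal Red; Option III loses to Plan F; Option I loses to Plan F; Plan B loses to Plan F; Proposal Red loses to Plan B; Measure 4 loses to Plan F. In particular Plan F → Plan B → Proposal Red → Plan F is a majority cycle — no Condorcet winner exists.

none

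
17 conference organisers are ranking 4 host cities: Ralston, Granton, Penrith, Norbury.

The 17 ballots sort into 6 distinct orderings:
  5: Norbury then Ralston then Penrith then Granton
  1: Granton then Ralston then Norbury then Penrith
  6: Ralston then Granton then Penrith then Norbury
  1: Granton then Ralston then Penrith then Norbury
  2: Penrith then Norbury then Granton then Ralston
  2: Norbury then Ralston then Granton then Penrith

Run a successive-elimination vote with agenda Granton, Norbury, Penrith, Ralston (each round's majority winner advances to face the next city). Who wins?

Ralston

Round 1: Granton vs Norbury — 8–9, Norbury advances.
Round 2: Norbury vs Penrith — 8–9, Penrith advances.
Round 3: Penrith vs Ralston — 2–15, Ralston advances.
Ralston survives the agenda.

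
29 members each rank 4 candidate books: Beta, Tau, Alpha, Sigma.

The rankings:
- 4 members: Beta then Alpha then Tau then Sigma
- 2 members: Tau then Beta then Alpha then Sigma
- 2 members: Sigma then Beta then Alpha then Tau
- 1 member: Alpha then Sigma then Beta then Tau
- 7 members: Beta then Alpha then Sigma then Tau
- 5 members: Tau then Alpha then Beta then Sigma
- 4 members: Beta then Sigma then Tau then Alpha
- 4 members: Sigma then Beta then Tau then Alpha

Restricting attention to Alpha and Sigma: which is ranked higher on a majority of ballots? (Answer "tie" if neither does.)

Ballots ranking Alpha above Sigma: 4 + 2 + 1 + 7 + 5 = 19.
Ballots ranking Sigma above Alpha: 29 − 19 = 10.
Alpha wins the head-to-head 19–10.

Alpha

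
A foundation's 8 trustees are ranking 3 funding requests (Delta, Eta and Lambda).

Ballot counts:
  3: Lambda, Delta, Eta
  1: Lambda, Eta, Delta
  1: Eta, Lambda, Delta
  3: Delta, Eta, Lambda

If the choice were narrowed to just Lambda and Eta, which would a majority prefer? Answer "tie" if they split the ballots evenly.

tie

Ballots ranking Lambda above Eta: 3 + 1 = 4.
Ballots ranking Eta above Lambda: 8 − 4 = 4.
4–4: the pair ties.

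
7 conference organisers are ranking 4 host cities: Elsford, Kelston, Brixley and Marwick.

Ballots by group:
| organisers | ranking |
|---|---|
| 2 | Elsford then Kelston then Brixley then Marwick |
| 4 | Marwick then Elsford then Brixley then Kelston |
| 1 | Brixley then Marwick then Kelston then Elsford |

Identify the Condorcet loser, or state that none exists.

Head-to-head results (7 organisers):
Elsford vs Kelston: Elsford preferred on 2+4 = 6 ballots; Elsford wins 6–1.
Elsford–Brixley: Elsford 6–1.
Elsford vs Marwick: Marwick, 5–2.
Kelston vs Brixley: Brixley, 5–2.
Kelston vs Marwick: 2 for Kelston, 5 for Marwick — Marwick by 5–2.
Brixley vs Marwick: Marwick, 4–3.
Only Kelston has no wins; Kelston is the Condorcet loser.

Kelston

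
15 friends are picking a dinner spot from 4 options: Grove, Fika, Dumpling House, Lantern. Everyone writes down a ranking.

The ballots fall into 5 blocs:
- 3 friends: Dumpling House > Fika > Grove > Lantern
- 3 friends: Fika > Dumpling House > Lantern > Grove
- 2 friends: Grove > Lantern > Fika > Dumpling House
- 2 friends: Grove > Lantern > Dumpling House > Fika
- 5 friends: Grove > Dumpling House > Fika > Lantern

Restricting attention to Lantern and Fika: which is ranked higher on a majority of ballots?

Fika

Ballots ranking Lantern above Fika: 2 + 2 = 4.
Ballots ranking Fika above Lantern: 15 − 4 = 11.
Fika wins the head-to-head 11–4.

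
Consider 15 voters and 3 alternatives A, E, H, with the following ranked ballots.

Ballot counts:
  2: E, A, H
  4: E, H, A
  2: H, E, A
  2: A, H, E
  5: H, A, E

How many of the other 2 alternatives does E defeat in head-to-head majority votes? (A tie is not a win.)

E against each rival (15 voters):
E vs A: 8 to 7, E.
E vs H: 6 to 9, H.
E beats A; loses to H — 1 pairwise win.

1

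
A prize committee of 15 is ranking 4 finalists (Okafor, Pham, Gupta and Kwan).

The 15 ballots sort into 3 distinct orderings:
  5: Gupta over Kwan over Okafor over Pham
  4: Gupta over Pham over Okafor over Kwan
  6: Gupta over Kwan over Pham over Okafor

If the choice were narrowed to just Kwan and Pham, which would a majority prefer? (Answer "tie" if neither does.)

Kwan

Ballots ranking Kwan above Pham: 5 + 6 = 11.
Ballots ranking Pham above Kwan: 15 − 11 = 4.
Kwan wins the head-to-head 11–4.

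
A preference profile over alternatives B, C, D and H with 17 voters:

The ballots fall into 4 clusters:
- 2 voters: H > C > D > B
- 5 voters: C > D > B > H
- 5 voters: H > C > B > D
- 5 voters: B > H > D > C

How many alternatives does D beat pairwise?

D against each rival (17 voters):
D–B: B 10–7.
D vs C: D preferred on 5 ballots; C wins 12–5.
D vs H: 5 for D, 12 for H — H by 12–5.
D beats no one; loses to B, C, H — 0 pairwise wins.

0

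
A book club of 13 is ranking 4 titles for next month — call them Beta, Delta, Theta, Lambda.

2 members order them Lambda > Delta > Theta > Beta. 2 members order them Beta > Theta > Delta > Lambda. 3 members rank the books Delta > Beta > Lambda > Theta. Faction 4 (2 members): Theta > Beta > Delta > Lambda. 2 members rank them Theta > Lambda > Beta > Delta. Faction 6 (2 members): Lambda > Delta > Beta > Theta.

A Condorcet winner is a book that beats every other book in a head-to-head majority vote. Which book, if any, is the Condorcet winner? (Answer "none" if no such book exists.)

Pairwise majorities:
Beta vs Delta: Beta is ranked higher on 2+2+2 = 6 ballots, Delta on 7. Delta wins 7–6.
Beta vs Theta: 2+3+2 = 7 for Beta, 6 for Theta — Beta by 7–6.
Beta vs Lambda: Beta preferred on 2+3+2 = 7 ballots; Beta wins 7–6.
Delta vs Theta: 7 to 6, Delta.
Delta vs Lambda: 7 to 6, Delta.
Theta vs Lambda: Theta is ranked higher on 2+2+2 = 6 ballots, Lambda on 7. Lambda wins 7–6.
Delta defeats every rival head-to-head and is the Condorcet winner.

Delta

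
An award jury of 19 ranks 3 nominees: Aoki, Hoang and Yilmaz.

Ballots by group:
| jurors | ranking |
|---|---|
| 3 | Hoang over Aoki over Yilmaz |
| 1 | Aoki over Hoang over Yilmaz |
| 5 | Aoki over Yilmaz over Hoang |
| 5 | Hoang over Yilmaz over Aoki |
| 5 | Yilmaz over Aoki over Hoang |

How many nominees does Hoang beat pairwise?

0

Hoang against each rival (19 jurors):
Hoang vs Aoki: Hoang is ranked higher on 3+5 = 8 ballots, Aoki on 11. Aoki wins 11–8.
Hoang vs Yilmaz: Hoang is ranked higher on 3+1+5 = 9 ballots, Yilmaz on 10. Yilmaz wins 10–9.
Hoang beats no one; loses to Aoki, Yilmaz — 0 pairwise wins.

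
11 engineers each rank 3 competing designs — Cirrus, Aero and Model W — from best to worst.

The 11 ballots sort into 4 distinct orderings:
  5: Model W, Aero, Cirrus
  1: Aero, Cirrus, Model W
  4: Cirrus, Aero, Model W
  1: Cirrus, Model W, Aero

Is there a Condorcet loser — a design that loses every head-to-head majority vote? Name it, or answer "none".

Pairwise majorities:
Cirrus vs Aero: 4+1 = 5 for Cirrus, 6 for Aero — Aero by 6–5.
Cirrus vs Model W: Cirrus preferred on 1+4+1 = 6 ballots; Cirrus wins 6–5.
Aero vs Model W: Aero is ranked higher on 1+4 = 5 ballots, Model W on 6. Model W wins 6–5.
No design is winless: Cirrus beats Model W; Aero beats Cirrus; Model W beats Aero. There is no Condorcet loser.

none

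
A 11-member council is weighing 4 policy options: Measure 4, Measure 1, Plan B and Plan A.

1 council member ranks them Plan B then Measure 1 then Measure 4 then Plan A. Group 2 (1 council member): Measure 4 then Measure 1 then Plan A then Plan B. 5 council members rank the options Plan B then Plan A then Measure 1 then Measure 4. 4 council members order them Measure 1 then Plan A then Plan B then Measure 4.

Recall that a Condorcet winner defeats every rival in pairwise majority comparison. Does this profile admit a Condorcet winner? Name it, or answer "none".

Plan B

Pairwise majorities:
Measure 4 vs Measure 1: Measure 4 is ranked higher on 1 ballot, Measure 1 on 10. Measure 1 wins 10–1.
Measure 4 vs Plan B: Measure 4 preferred on 1 ballot; Plan B wins 10–1.
Measure 4 vs Plan A: Measure 4 is ranked higher on 1+1 = 2 ballots, Plan A on 9. Plan A wins 9–2.
Measure 1 vs Plan B: 5 to 6, Plan B.
Measure 1 vs Plan A: 1+1+4 = 6 for Measure 1, 5 for Plan A — Measure 1 by 6–5.
Plan B vs Plan A: Plan B is ranked higher on 1+5 = 6 ballots, Plan A on 5. Plan B wins 6–5.
Plan B beats each of Measure 4, Measure 1, Plan A — Plan B is the Condorcet winner.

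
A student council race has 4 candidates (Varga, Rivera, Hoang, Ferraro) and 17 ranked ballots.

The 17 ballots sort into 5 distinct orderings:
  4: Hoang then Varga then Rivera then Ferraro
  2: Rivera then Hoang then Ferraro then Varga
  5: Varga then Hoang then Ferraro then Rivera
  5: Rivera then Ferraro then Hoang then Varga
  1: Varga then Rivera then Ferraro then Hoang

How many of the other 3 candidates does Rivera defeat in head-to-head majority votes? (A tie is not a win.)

Rivera against each rival (17 voters):
Rivera vs Varga: 7 to 10, Varga.
Rivera vs Hoang: Hoang, 9–8.
Rivera vs Ferraro: Rivera, 12–5.
Rivera beats Ferraro; loses to Varga, Hoang — 1 pairwise win.

1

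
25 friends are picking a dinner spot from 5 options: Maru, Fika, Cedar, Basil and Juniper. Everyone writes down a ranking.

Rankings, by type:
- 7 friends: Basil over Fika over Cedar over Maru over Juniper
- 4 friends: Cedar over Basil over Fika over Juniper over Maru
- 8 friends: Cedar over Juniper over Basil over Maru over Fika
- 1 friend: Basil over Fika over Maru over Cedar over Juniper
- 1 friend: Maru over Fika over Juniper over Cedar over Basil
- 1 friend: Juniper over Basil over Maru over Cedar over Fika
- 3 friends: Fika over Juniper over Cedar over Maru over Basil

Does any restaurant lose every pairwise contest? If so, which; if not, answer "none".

Maru

Pairwise majorities:
Maru vs Fika: 8+1+1 = 10 for Maru, 15 for Fika — Fika by 15–10.
Maru vs Cedar: Cedar, 22–3.
Maru vs Basil: Maru preferred on 1+3 = 4 ballots; Basil wins 21–4.
Maru vs Juniper: Maru is ranked higher on 7+1+1 = 9 ballots, Juniper on 16. Juniper wins 16–9.
Fika vs Cedar: 12 to 13, Cedar.
Fika–Basil: Basil 21–4.
Fika vs Juniper: Fika is ranked higher on 7+4+1+1+3 = 16 ballots, Juniper on 9. Fika wins 16–9.
Cedar vs Basil: Cedar, 16–9.
Cedar vs Juniper: 20 to 5, Cedar.
Basil vs Juniper: Basil is ranked higher on 7+4+1 = 12 ballots, Juniper on 13. Juniper wins 13–12.
Only Maru has no wins; Maru is the Condorcet loser.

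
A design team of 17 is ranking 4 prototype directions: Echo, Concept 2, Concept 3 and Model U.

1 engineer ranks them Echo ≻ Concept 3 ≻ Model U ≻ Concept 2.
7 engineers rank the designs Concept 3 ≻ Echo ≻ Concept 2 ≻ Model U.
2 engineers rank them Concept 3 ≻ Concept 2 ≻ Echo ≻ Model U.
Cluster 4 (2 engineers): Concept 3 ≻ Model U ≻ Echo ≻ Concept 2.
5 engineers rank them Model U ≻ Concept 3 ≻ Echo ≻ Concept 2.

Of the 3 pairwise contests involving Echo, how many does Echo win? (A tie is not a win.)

Echo against each rival (17 engineers):
Echo vs Concept 2: 15 to 2, Echo.
Echo vs Concept 3: Concept 3 wins 16–1.
Echo vs Model U: 10 to 7, Echo.
Echo beats Concept 2, Model U; loses to Concept 3 — 2 pairwise wins.

2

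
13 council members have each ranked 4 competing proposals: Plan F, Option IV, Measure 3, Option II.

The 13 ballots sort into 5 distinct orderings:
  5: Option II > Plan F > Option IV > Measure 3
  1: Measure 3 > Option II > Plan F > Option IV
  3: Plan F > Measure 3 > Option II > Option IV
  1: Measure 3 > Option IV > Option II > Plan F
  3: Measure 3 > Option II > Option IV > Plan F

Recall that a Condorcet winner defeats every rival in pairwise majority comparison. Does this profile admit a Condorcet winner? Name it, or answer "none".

none

Head-to-head results (13 council members):
Plan F–Option IV: Plan F 9–4.
Plan F vs Measure 3: Plan F, 8–5.
Plan F vs Option II: 3 for Plan F, 10 for Option II — Option II by 10–3.
Option IV vs Measure 3: 5 to 8, Measure 3.
Option IV vs Option II: Option II, 12–1.
Measure 3 vs Option II: Measure 3 preferred on 1+3+1+3 = 8 ballots; Measure 3 wins 8–5.
Each option drops at least one matchup (Plan F loses to Option II; Option IV loses to Plan F; Measure 3 loses to Plan F; Option II loses to Measure 3); the cycle Plan F → Measure 3 → Option II → Plan F rules out a Condorcet winner.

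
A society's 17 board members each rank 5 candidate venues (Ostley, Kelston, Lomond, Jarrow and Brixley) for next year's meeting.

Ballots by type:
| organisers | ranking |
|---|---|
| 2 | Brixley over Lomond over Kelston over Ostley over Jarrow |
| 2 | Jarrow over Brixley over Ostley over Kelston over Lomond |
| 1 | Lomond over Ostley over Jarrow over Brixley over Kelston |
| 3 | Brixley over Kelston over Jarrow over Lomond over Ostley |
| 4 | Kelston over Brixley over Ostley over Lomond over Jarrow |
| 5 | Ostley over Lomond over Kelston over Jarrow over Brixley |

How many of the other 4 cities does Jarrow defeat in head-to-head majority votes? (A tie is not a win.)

0

Jarrow against each rival (17 organisers):
Jarrow vs Ostley: 5 to 12, Ostley.
Jarrow vs Kelston: 3 to 14, Kelston.
Jarrow vs Lomond: Jarrow preferred on 2+3 = 5 ballots; Lomond wins 12–5.
Jarrow vs Brixley: Brixley, 9–8.
Jarrow beats no one; loses to Ostley, Kelston, Lomond, Brixley — 0 pairwise wins.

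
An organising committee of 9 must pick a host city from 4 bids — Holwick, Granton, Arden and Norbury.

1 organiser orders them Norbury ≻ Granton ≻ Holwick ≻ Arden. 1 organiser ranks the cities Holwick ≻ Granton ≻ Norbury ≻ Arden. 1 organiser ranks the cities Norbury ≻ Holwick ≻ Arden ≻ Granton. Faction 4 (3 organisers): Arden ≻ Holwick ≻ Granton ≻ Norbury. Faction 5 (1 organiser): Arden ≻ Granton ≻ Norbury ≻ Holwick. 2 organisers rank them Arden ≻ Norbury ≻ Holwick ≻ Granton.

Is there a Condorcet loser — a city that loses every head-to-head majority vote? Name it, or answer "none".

none

Pairwise majorities:
Holwick vs Granton: Holwick wins 7–2.
Holwick vs Arden: Arden, 6–3.
Holwick vs Norbury: 1+3 = 4 for Holwick, 5 for Norbury — Norbury by 5–4.
Granton vs Arden: Arden, 7–2.
Granton vs Norbury: Granton, 5–4.
Arden vs Norbury: Arden preferred on 3+1+2 = 6 ballots; Arden wins 6–3.
Each city has at least one pairwise win (Holwick beats Granton; Granton beats Norbury; Arden beats Holwick; Norbury beats Holwick) — no Condorcet loser.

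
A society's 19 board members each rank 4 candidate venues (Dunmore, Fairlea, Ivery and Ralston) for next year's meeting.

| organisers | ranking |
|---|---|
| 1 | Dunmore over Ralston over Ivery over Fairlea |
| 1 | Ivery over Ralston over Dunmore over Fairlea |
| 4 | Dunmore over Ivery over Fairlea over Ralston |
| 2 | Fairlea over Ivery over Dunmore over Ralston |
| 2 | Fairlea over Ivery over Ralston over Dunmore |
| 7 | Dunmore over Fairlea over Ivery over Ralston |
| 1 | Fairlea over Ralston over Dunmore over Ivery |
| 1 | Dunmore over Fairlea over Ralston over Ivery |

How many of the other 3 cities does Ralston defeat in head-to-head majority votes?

Ralston against each rival (19 organisers):
Ralston vs Dunmore: 1+2+1 = 4 for Ralston, 15 for Dunmore — Dunmore by 15–4.
Ralston vs Fairlea: Fairlea wins 17–2.
Ralston vs Ivery: Ralston is ranked higher on 1+1+1 = 3 ballots, Ivery on 16. Ivery wins 16–3.
Ralston beats no one; loses to Dunmore, Fairlea, Ivery — 0 pairwise wins.

0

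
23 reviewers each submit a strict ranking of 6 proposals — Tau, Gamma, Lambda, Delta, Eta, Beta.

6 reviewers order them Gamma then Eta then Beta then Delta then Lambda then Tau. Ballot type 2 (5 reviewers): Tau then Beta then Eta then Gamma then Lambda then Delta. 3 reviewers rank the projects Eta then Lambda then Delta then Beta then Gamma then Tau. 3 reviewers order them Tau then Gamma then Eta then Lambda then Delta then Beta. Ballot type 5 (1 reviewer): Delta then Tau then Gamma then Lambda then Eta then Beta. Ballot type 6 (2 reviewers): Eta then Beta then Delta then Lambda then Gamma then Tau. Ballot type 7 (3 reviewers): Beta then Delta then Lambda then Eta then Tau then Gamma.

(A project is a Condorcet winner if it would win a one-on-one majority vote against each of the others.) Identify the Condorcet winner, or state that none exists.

Eta

Pairwise majorities:
Tau vs Gamma: Tau, 12–11.
Tau vs Lambda: Lambda wins 14–9.
Tau vs Delta: Delta, 15–8.
Tau–Eta: Eta 14–9.
Tau–Beta: Beta 14–9.
Gamma–Lambda: Gamma 15–8.
Gamma vs Delta: Gamma wins 14–9.
Gamma–Eta: Eta 13–10.
Gamma vs Beta: Beta wins 13–10.
Lambda vs Delta: Delta, 12–11.
Lambda–Eta: Eta 19–4.
Lambda vs Beta: Beta wins 16–7.
Delta vs Eta: Eta, 19–4.
Delta–Beta: Beta 16–7.
Eta vs Beta: Eta, 15–8.
Only Eta has no losses; Eta is the Condorcet winner.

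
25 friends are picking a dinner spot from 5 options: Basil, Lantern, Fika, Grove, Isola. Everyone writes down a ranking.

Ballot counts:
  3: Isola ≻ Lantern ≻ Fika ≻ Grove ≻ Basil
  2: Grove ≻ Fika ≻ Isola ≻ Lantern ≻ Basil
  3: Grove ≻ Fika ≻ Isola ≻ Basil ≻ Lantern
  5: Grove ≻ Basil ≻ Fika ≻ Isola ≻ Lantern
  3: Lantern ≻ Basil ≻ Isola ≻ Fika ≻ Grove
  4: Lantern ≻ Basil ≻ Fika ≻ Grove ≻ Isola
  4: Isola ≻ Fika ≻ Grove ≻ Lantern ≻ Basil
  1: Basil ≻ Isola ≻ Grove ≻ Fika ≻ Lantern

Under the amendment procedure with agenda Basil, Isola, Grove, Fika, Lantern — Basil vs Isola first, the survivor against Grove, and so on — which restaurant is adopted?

Round 1: Basil vs Isola — 13–12, Basil advances.
Round 2: Basil vs Grove — 8–17, Grove advances.
Round 3: Grove vs Fika — 11–14, Fika advances.
Round 4: Fika vs Lantern — 15–10, Fika advances.
Fika survives the agenda.

Fika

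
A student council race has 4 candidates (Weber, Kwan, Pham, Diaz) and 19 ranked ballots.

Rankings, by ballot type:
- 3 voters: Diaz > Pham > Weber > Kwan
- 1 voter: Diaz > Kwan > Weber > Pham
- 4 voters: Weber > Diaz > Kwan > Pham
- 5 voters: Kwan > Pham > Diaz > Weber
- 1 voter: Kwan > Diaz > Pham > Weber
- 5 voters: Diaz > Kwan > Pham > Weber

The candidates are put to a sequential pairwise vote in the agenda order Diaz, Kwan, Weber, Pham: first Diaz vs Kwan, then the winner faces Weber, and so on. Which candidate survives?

Diaz

Round 1: Diaz vs Kwan — 13–6, Diaz advances.
Round 2: Diaz vs Weber — 15–4, Diaz advances.
Round 3: Diaz vs Pham — 14–5, Diaz advances.
Diaz survives the agenda.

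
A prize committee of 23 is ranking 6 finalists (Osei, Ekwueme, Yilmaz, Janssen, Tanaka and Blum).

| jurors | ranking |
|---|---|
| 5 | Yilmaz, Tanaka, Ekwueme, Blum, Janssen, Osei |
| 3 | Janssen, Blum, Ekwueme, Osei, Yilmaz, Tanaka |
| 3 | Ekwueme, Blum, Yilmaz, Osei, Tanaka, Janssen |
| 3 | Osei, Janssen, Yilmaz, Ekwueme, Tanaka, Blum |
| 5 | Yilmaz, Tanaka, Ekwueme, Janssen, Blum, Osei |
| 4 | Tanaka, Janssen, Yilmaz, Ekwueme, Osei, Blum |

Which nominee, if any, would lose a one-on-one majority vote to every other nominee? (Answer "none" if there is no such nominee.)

Head-to-head results (23 jurors):
Osei vs Ekwueme: 3 for Osei, 20 for Ekwueme — Ekwueme by 20–3.
Osei vs Yilmaz: 6 to 17, Yilmaz.
Osei vs Janssen: 6 to 17, Janssen.
Osei–Tanaka: Tanaka 14–9.
Osei–Blum: Blum 16–7.
Ekwueme vs Yilmaz: Ekwueme preferred on 3+3 = 6 ballots; Yilmaz wins 17–6.
Ekwueme vs Janssen: Ekwueme preferred on 5+3+5 = 13 ballots; Ekwueme wins 13–10.
Ekwueme vs Tanaka: 3+3+3 = 9 for Ekwueme, 14 for Tanaka — Tanaka by 14–9.
Ekwueme vs Blum: 20 to 3, Ekwueme.
Yilmaz vs Janssen: 13 to 10, Yilmaz.
Yilmaz vs Tanaka: 19 to 4, Yilmaz.
Yilmaz vs Blum: 5+3+5+4 = 17 for Yilmaz, 6 for Blum — Yilmaz by 17–6.
Janssen vs Tanaka: Janssen is ranked higher on 3+3 = 6 ballots, Tanaka on 17. Tanaka wins 17–6.
Janssen vs Blum: Janssen is ranked higher on 3+3+5+4 = 15 ballots, Blum on 8. Janssen wins 15–8.
Tanaka–Blum: Tanaka 17–6.
Osei loses to every other nominee — it is the Condorcet loser.

Osei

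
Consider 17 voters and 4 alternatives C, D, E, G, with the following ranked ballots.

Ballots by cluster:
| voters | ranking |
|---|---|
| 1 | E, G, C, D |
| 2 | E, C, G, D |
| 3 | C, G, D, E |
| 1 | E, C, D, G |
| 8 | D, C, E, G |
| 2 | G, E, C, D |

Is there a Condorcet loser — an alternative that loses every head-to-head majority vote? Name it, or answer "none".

G

Head-to-head results (17 voters):
C vs D: C is ranked higher on 1+2+3+1+2 = 9 ballots, D on 8. C wins 9–8.
C vs E: 3+8 = 11 for C, 6 for E — C by 11–6.
C–G: C 14–3.
D vs E: D is ranked higher on 3+8 = 11 ballots, E on 6. D wins 11–6.
D vs G: 1+8 = 9 for D, 8 for G — D by 9–8.
E vs G: E is ranked higher on 1+2+1+8 = 12 ballots, G on 5. E wins 12–5.
Only G has no wins; G is the Condorcet loser.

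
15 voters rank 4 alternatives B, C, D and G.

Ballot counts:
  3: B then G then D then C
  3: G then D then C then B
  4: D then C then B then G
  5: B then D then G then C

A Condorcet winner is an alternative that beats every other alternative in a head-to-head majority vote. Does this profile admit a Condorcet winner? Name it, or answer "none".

Head-to-head results (15 voters):
B vs C: 8 to 7, B.
B vs D: 3+5 = 8 for B, 7 for D — B by 8–7.
B vs G: 12 to 3, B.
C vs D: C preferred on 0 ballots; D wins 15–0.
C vs G: C preferred on 4 ballots; G wins 11–4.
D vs G: D preferred on 4+5 = 9 ballots; D wins 9–6.
B beats each of C, D, G — B is the Condorcet winner.

B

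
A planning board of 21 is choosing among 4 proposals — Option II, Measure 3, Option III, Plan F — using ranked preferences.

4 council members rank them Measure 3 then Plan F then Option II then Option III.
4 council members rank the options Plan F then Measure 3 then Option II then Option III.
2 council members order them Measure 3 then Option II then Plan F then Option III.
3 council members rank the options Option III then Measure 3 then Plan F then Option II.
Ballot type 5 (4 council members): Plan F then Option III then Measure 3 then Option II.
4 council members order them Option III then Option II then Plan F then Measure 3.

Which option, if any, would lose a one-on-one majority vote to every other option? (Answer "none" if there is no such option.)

Pairwise majorities:
Option II vs Measure 3: Option II is ranked higher on 4 ballots, Measure 3 on 17. Measure 3 wins 17–4.
Option II vs Option III: Option III wins 11–10.
Option II vs Plan F: Plan F, 15–6.
Measure 3 vs Option III: Measure 3 preferred on 4+4+2 = 10 ballots; Option III wins 11–10.
Measure 3 vs Plan F: Plan F, 12–9.
Option III vs Plan F: Plan F wins 14–7.
Only Option II has no wins; Option II is the Condorcet loser.

Option II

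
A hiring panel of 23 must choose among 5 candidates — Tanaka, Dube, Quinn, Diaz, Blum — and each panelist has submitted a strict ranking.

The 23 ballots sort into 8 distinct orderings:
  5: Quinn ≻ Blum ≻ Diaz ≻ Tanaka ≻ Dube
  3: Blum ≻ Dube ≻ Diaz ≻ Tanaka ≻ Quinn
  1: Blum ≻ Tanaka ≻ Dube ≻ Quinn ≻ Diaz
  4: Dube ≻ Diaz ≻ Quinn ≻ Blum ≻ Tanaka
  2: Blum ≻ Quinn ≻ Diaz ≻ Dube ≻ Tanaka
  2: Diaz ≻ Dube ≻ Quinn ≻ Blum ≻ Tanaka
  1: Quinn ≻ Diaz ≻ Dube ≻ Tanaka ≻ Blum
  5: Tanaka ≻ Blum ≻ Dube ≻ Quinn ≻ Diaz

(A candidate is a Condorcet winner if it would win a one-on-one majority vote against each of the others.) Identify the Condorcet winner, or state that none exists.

Check each pair by majority over 23 ballots:
Tanaka vs Dube: Tanaka preferred on 5+1+5 = 11 ballots; Dube wins 12–11.
Tanaka–Quinn: Quinn 14–9.
Tanaka vs Diaz: Diaz, 17–6.
Tanaka vs Blum: Tanaka preferred on 1+5 = 6 ballots; Blum wins 17–6.
Dube vs Quinn: Dube is ranked higher on 3+1+4+2+5 = 15 ballots, Quinn on 8. Dube wins 15–8.
Dube vs Diaz: 13 to 10, Dube.
Dube vs Blum: Blum wins 16–7.
Quinn vs Diaz: 5+1+2+1+5 = 14 for Quinn, 9 for Diaz — Quinn by 14–9.
Quinn vs Blum: Quinn preferred on 5+4+2+1 = 12 ballots; Quinn wins 12–11.
Diaz–Blum: Blum 16–7.
Every candidate loses at least once (Tanaka loses to Dube; Dube loses to Blum; Quinn loses to Dube; Diaz loses to Dube; Blum loses to Quinn). The majority relation contains the cycle Dube > Quinn > Blum > Dube, so there is no Condorcet winner.

none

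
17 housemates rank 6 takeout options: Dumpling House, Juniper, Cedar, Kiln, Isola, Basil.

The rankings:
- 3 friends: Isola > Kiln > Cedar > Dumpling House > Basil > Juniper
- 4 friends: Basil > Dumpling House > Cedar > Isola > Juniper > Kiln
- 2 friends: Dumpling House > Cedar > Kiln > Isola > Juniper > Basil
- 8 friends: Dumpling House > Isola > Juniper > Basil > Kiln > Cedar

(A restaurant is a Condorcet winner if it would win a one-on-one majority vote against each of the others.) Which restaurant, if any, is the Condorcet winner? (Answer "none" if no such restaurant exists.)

Head-to-head results (17 friends):
Dumpling House–Juniper: Dumpling House 17–0.
Dumpling House vs Cedar: Dumpling House, 14–3.
Dumpling House vs Kiln: Dumpling House, 14–3.
Dumpling House–Isola: Dumpling House 14–3.
Dumpling House vs Basil: Dumpling House, 13–4.
Juniper vs Cedar: Cedar, 9–8.
Juniper–Kiln: Juniper 12–5.
Juniper–Isola: Isola 17–0.
Juniper vs Basil: Juniper, 10–7.
Cedar vs Kiln: Kiln wins 11–6.
Cedar vs Isola: Isola wins 11–6.
Cedar vs Basil: Basil, 12–5.
Kiln–Isola: Isola 15–2.
Kiln vs Basil: Basil wins 12–5.
Isola vs Basil: Isola wins 13–4.
Only Dumpling House has no losses; Dumpling House is the Condorcet winner.

Dumpling House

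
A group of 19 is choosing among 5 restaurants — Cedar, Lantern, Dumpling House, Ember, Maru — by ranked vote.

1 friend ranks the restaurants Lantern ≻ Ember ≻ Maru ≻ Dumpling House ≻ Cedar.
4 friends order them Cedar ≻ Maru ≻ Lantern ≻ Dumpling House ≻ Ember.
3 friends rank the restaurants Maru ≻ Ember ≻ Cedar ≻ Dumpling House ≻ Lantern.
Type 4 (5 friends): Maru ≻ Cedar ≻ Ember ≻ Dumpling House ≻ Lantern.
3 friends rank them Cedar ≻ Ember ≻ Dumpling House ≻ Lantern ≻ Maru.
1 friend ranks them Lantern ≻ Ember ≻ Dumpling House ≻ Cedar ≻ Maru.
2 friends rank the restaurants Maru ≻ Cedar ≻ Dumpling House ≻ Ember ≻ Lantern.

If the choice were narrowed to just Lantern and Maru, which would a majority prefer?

Ballots ranking Lantern above Maru: 1 + 3 + 1 = 5.
Ballots ranking Maru above Lantern: 19 − 5 = 14.
Maru wins the head-to-head 14–5.

Maru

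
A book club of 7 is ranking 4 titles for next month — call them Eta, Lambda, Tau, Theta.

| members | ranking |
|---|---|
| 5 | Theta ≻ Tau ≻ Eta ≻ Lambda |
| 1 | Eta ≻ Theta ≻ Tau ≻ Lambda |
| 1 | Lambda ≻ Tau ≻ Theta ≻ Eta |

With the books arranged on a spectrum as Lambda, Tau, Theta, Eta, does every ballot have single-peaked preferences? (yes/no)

Axis positions: Lambda=1, Tau=2, Theta=3, Eta=4.
Type 1 (peak Theta at position 3): ranking walks positions 3-2-4-1, expanding outward from the peak — single-peaked.
Type 2 (peak Eta at position 4): ranking walks positions 4-3-2-1, expanding outward from the peak — single-peaked.
Type 3 (peak Lambda at position 1): ranking walks positions 1-2-3-4, expanding outward from the peak — single-peaked.
Every ranking is single-peaked on this axis.

yes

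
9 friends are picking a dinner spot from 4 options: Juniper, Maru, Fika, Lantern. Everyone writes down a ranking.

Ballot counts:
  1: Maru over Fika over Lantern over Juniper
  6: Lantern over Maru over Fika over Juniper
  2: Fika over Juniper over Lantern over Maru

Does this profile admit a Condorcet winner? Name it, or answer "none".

Lantern

Pairwise majorities:
Juniper vs Maru: 2 to 7, Maru.
Juniper vs Fika: 0 to 9, Fika.
Juniper vs Lantern: Lantern wins 7–2.
Maru vs Fika: Maru preferred on 1+6 = 7 ballots; Maru wins 7–2.
Maru vs Lantern: Lantern, 8–1.
Fika vs Lantern: 1+2 = 3 for Fika, 6 for Lantern — Lantern by 6–3.
Only Lantern has no losses; Lantern is the Condorcet winner.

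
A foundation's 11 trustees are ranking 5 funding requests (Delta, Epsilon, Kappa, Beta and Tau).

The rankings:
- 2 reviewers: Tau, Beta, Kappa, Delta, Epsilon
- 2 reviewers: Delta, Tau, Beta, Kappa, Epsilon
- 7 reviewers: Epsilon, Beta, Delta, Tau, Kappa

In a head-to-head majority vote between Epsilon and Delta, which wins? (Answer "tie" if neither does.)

Ballots ranking Epsilon above Delta: 7.
Ballots ranking Delta above Epsilon: 11 − 7 = 4.
Epsilon wins the head-to-head 7–4.

Epsilon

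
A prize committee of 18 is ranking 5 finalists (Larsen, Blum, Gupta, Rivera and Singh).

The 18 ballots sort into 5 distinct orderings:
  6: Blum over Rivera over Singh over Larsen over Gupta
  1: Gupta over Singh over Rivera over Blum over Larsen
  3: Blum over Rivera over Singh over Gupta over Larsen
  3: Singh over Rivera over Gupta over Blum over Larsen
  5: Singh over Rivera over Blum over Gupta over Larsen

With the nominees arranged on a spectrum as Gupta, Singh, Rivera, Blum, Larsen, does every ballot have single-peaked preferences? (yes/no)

yes

Axis positions: Gupta=1, Singh=2, Rivera=3, Blum=4, Larsen=5.
Group 1 (peak Blum at position 4): ranking walks positions 4-3-2-5-1, expanding outward from the peak — single-peaked.
Group 2 (peak Gupta at position 1): ranking walks positions 1-2-3-4-5, expanding outward from the peak — single-peaked.
Group 3 (peak Blum at position 4): ranking walks positions 4-3-2-1-5, expanding outward from the peak — single-peaked.
Group 4 (peak Singh at position 2): ranking walks positions 2-3-1-4-5, expanding outward from the peak — single-peaked.
Group 5 (peak Singh at position 2): ranking walks positions 2-3-4-1-5, expanding outward from the peak — single-peaked.
Every ranking is single-peaked on this axis.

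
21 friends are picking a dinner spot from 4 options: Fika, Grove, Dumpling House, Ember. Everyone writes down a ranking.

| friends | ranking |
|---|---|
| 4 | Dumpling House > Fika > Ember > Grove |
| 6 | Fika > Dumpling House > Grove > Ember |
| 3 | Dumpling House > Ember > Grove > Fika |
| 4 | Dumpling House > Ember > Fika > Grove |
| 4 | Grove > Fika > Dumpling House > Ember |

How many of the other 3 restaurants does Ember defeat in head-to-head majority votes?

1

Ember against each rival (21 friends):
Ember vs Fika: Ember is ranked higher on 3+4 = 7 ballots, Fika on 14. Fika wins 14–7.
Ember vs Grove: Ember preferred on 4+3+4 = 11 ballots; Ember wins 11–10.
Ember vs Dumpling House: Ember preferred on 0 ballots; Dumpling House wins 21–0.
Ember beats Grove; loses to Fika, Dumpling House — 1 pairwise win.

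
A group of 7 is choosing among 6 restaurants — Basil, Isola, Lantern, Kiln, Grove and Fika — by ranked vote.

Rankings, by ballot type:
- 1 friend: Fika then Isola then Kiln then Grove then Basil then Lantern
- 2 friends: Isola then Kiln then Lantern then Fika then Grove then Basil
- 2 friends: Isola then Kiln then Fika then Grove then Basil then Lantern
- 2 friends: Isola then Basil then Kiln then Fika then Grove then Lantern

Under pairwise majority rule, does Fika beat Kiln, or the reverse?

Kiln

Ballots ranking Fika above Kiln: 1.
Ballots ranking Kiln above Fika: 7 − 1 = 6.
Kiln wins the head-to-head 6–1.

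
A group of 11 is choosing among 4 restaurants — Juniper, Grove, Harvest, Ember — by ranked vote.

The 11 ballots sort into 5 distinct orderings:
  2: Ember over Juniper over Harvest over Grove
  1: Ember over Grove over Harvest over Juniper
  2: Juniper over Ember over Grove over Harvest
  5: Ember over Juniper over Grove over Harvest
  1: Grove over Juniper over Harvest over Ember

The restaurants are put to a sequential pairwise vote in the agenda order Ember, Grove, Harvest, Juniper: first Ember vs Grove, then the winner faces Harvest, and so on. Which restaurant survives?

Round 1: Ember vs Grove — 10–1, Ember advances.
Round 2: Ember vs Harvest — 10–1, Ember advances.
Round 3: Ember vs Juniper — 8–3, Ember advances.
Ember survives the agenda.

Ember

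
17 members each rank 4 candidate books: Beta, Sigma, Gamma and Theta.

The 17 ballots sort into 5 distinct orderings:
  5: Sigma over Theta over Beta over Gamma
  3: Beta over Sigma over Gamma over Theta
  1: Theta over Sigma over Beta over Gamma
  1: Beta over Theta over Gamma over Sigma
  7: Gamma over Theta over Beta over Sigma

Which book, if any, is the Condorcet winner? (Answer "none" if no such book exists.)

Pairwise majorities:
Beta vs Sigma: 11 to 6, Beta.
Beta vs Gamma: Beta wins 10–7.
Beta–Theta: Theta 13–4.
Sigma vs Gamma: Sigma wins 9–8.
Sigma vs Theta: 8 to 9, Theta.
Gamma vs Theta: Gamma, 10–7.
Each book drops at least one matchup (Beta loses to Theta; Sigma loses to Beta; Gamma loses to Beta; Theta loses to Gamma); the cycle Beta beats Gamma beats Theta beats Beta rules out a Condorcet winner.

none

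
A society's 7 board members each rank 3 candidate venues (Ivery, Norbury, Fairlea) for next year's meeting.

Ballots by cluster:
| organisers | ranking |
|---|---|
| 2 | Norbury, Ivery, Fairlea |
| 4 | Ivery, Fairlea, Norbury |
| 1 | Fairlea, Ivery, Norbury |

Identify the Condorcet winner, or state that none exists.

Ivery

Pairwise majorities:
Ivery vs Norbury: Ivery, 5–2.
Ivery vs Fairlea: Ivery wins 6–1.
Norbury vs Fairlea: Fairlea, 5–2.
Ivery defeats every rival head-to-head and is the Condorcet winner.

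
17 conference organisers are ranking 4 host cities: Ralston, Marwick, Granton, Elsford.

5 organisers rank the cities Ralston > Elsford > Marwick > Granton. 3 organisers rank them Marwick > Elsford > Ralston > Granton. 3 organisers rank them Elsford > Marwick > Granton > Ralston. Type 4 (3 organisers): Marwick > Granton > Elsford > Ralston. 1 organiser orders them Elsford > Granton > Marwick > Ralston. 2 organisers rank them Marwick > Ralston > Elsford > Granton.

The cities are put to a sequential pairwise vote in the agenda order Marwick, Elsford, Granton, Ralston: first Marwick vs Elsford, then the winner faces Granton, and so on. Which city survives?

Round 1: Marwick vs Elsford — 8–9, Elsford advances.
Round 2: Elsford vs Granton — 14–3, Elsford advances.
Round 3: Elsford vs Ralston — 10–7, Elsford advances.
Elsford survives the agenda.

Elsford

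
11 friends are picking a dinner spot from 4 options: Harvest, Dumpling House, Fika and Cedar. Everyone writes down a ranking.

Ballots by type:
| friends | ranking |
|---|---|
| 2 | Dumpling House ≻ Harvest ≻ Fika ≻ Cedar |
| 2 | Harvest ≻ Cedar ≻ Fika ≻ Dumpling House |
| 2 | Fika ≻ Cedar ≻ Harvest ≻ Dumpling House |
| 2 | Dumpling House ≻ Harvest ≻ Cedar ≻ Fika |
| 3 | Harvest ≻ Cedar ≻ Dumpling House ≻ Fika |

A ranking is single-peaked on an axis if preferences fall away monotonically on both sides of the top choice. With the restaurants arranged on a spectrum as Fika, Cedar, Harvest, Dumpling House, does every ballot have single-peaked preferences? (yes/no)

Axis positions: Fika=1, Cedar=2, Harvest=3, Dumpling House=4.
Type 1: ranking walks positions 4-3-1-2; Fika is ranked above Cedar even though Cedar lies between Fika and the peak Dumpling House on the axis — preferences dip and rise again. Not single-peaked.
Type 2 (peak Harvest at position 3): ranking walks positions 3-2-1-4, expanding outward from the peak — single-peaked.
Type 3 (peak Fika at position 1): ranking walks positions 1-2-3-4, expanding outward from the peak — single-peaked.
Type 4 (peak Dumpling House at position 4): ranking walks positions 4-3-2-1, expanding outward from the peak — single-peaked.
Type 5 (peak Harvest at position 3): ranking walks positions 3-2-4-1, expanding outward from the peak — single-peaked.
Type 1 violates single-peakedness, so the profile is not single-peaked on this axis.

no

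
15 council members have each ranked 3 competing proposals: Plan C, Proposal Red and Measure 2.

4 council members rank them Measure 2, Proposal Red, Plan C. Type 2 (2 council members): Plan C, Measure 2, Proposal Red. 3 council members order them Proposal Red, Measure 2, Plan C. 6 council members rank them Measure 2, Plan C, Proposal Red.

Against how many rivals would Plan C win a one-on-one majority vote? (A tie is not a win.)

1

Plan C against each rival (15 council members):
Plan C vs Proposal Red: 8 to 7, Plan C.
Plan C vs Measure 2: Measure 2, 13–2.
Plan C beats Proposal Red; loses to Measure 2 — 1 pairwise win.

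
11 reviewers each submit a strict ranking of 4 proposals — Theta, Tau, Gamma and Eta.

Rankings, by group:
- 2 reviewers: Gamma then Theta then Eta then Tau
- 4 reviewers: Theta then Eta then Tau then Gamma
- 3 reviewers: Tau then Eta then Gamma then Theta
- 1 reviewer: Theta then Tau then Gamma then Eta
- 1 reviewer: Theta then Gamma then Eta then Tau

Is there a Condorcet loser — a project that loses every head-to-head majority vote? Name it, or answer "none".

Pairwise majorities:
Theta vs Tau: Theta, 8–3.
Theta vs Gamma: 6 to 5, Theta.
Theta vs Eta: Theta is ranked higher on 2+4+1+1 = 8 ballots, Eta on 3. Theta wins 8–3.
Tau vs Gamma: Tau wins 8–3.
Tau–Eta: Eta 7–4.
Gamma vs Eta: 2+1+1 = 4 for Gamma, 7 for Eta — Eta by 7–4.
Gamma is beaten in every head-to-head and is the Condorcet loser.

Gamma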